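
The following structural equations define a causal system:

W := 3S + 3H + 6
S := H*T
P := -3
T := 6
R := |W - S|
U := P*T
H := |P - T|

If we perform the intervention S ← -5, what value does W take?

The intervention breaks the incoming arrows to S: S := H*T no longer applies, and S = -5.
H = |P - T|  [with P=-3, T=6]  = 9
W = 3S + 3H + 6  [with S=-5, H=9]  = 18

18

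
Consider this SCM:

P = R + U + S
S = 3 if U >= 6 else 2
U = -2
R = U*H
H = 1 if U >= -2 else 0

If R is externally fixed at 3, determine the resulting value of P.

do(R=3) replaces the equation R = U*H with the constant R = 3.
S = 3 if U >= 6 else 2  [with U=-2]  = 2
P = R + U + S  [with R=3, U=-2, S=2]  = 3

3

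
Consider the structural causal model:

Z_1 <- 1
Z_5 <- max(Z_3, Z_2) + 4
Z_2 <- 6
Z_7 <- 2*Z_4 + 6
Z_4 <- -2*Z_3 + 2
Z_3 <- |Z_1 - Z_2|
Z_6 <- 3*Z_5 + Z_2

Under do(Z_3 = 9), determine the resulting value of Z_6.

45

The intervention breaks the incoming arrows to Z_3: Z_3 <- |Z_1 - Z_2| no longer applies, and Z_3 = 9.
Z_5 = max(Z_3, Z_2) + 4  [with Z_3=9, Z_2=6]  = 13
Z_6 = 3*Z_5 + Z_2  [with Z_5=13, Z_2=6]  = 45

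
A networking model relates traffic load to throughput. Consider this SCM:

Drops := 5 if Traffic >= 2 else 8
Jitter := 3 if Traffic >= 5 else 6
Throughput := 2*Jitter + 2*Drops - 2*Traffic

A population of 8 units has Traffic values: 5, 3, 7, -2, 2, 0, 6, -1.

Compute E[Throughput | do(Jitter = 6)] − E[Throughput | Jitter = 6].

-5.55

do(Jitter=6) breaks Jitter's dependence on Traffic. With Jitter=6 fixed, Throughput across the units is 12, 16, 8, 32, 18, 28, 10, 30, mean 19.25.
E[Throughput|Jitter=6] averages over only the 5 units with Jitter=6 (Traffic = 3, -2, 2, 0, -1): Throughput = 16, 32, 18, 28, 30, mean 24.8.
Difference = 19.25 − 24.8 = -5.55.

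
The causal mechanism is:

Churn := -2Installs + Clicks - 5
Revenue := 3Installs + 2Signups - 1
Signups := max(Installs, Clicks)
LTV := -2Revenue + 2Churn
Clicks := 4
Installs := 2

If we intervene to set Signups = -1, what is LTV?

The intervention breaks the incoming arrows to Signups: Signups := max(Installs, Clicks) no longer applies, and Signups = -1.
Churn = -2Installs + Clicks - 5  [with Installs=2, Clicks=4]  = -5
Revenue = 3Installs + 2Signups - 1  [with Installs=2, Signups=-1]  = 3
LTV = -2Revenue + 2Churn  [with Revenue=3, Churn=-5]  = -16

-16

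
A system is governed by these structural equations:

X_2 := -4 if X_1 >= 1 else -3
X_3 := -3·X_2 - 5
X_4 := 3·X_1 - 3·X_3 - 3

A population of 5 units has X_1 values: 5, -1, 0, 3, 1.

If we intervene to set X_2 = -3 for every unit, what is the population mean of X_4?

Under do(X_2=-3), X_2's equation is replaced by X_2=-3 for every unit. Per-unit X_4: 0, -18, -15, -6, -12. Mean = -10.2.

-10.2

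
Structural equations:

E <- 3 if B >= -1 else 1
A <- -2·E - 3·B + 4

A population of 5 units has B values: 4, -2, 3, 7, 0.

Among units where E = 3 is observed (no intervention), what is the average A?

Observing E=3 restricts to units where E's equation naturally yields 3: B ∈ {4, 3, 7, 0}. In that subpopulation A = -14, -11, -23, -2, mean -12.5.

-12.5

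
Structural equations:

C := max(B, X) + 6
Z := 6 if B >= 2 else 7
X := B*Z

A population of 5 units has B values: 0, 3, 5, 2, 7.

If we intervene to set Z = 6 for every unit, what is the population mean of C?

Every unit gets Z=6 under the intervention. C values become 6, 24, 36, 18, 48; E[C|do(Z=6)] = 26.4.

26.4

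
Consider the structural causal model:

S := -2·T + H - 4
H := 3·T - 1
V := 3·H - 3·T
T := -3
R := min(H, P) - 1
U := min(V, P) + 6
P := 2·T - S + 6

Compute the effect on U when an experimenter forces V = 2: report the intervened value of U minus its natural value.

23

The intervention breaks the incoming arrows to V: V := 3·H - 3·T no longer applies, and V = 2.
H = 3·T - 1  [with T=-3]  = -10
S = -2·T + H - 4  [with T=-3, H=-10]  = -8
P = 2·T - S + 6  [with T=-3, S=-8]  = 8
U = min(V, P) + 6  [with V=2, P=8]  = 8
Without intervention: H = 3·T - 1  [with T=-3]  = -10; V = 3·H - 3·T  [with H=-10, T=-3]  = -21; S = -2·T + H - 4  [with T=-3, H=-10]  = -8; P = 2·T - S + 6  [with T=-3, S=-8]  = 8; U = min(V, P) + 6  [with V=-21, P=8]  = -15.
Change = 8 − (-15) = 23.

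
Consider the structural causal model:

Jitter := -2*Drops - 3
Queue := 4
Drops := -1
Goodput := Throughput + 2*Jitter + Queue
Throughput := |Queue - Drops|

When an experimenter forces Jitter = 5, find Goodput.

do(Jitter=5) replaces the equation Jitter := -2*Drops - 3 with the constant Jitter = 5.
Throughput = |Queue - Drops|  [with Queue=4, Drops=-1]  = 5
Goodput = Throughput + 2*Jitter + Queue  [with Throughput=5, Jitter=5, Queue=4]  = 19

19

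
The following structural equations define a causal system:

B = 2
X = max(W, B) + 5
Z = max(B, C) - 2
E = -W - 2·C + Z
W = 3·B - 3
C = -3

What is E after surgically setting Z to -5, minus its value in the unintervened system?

-5

The intervention breaks the incoming arrows to Z: Z = max(B, C) - 2 no longer applies, and Z = -5.
W = 3·B - 3  [with B=2]  = 3
E = -W - 2·C + Z  [with W=3, C=-3, Z=-5]  = -2
Without intervention: Z = max(B, C) - 2  [with B=2, C=-3]  = 0; W = 3·B - 3  [with B=2]  = 3; E = -W - 2·C + Z  [with W=3, C=-3, Z=0]  = 3.
Change = -2 − 3 = -5.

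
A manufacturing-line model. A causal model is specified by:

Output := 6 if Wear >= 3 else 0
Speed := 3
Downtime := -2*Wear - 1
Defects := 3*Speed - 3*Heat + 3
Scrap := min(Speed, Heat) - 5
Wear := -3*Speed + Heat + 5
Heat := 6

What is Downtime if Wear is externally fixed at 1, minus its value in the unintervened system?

2

The intervention breaks the incoming arrows to Wear: Wear := -3*Speed + Heat + 5 no longer applies, and Wear = 1.
Downtime = -2*Wear - 1  [with Wear=1]  = -3
Without intervention: Wear = -3*Speed + Heat + 5  [with Speed=3, Heat=6]  = 2; Downtime = -2*Wear - 1  [with Wear=2]  = -5.
Change = -3 − (-5) = 2.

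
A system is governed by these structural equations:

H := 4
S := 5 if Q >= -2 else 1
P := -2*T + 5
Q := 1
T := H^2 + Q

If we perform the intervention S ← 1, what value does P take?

do(S=1) replaces the equation S := 5 if Q >= -2 else 1 with the constant S = 1.
P is not downstream of the intervention, so its value is determined by the original equations.
T = H^2 + Q  [with H=4, Q=1]  = 17
P = -2*T + 5  [with T=17]  = -29

-29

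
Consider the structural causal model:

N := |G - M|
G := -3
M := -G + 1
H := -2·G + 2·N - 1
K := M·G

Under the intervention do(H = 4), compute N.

7

The intervention breaks the incoming arrows to H: H := -2·G + 2·N - 1 no longer applies, and H = 4.
Since N is not a descendant of the intervened variable, it is unaffected.
M = -G + 1  [with G=-3]  = 4
N = |G - M|  [with G=-3, M=4]  = 7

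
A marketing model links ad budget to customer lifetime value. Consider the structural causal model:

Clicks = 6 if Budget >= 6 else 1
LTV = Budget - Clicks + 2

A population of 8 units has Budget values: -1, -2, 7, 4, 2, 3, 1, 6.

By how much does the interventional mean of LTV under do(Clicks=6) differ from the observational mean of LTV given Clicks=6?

-4

do(Clicks=6) breaks Clicks's dependence on Budget. With Clicks=6 fixed, LTV across the units is -5, -6, 3, 0, -2, -1, -3, 2, mean -1.5.
Observing Clicks=6 restricts to units where Clicks's equation naturally yields 6: Budget ∈ {7, 6}. In that subpopulation LTV = 3, 2, mean 2.5.
Difference = -1.5 − 2.5 = -4.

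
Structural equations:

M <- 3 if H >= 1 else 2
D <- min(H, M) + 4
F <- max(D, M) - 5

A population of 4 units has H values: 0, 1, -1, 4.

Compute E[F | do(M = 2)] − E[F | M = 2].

Under do(M=2), M's equation is replaced by M=2 for every unit. Per-unit F: -1, 0, -2, 1. Mean = -0.5.
Observing M=2 restricts to units where M's equation naturally yields 2: H ∈ {0, -1}. In that subpopulation F = -1, -2, mean -1.5.
Difference = -0.5 − (-1.5) = 1.

1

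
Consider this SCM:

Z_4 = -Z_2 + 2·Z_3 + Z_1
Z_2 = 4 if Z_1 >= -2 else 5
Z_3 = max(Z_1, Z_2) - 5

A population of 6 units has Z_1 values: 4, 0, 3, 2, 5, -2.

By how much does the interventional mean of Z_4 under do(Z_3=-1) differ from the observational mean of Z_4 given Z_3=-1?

Under do(Z_3=-1), Z_3's equation is replaced by Z_3=-1 for every unit. Per-unit Z_4: -2, -6, -3, -4, -1, -8. Mean = -4.
Observing Z_3=-1 restricts to units where Z_3's equation naturally yields -1: Z_1 ∈ {4, 0, 3, 2, -2}. In that subpopulation Z_4 = -2, -6, -3, -4, -8, mean -4.6.
Difference = -4 − (-4.6) = 0.6.

0.6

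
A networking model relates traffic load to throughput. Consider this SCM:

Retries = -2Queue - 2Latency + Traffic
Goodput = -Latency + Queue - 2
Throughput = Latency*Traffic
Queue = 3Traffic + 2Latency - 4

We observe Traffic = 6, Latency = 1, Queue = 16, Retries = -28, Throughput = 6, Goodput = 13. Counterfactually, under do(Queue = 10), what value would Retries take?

The intervention breaks the incoming arrows to Queue: Queue = 3Traffic + 2Latency - 4 no longer applies, and Queue = 10.
Retries = -2Queue - 2Latency + Traffic  [with Queue=10, Latency=1, Traffic=6]  = -16

-16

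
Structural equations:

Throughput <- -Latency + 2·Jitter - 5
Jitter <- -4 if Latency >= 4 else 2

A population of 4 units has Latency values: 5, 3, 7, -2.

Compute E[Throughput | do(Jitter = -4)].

Every unit gets Jitter=-4 under the intervention. Throughput values become -18, -16, -20, -11; E[Throughput|do(Jitter=-4)] = -16.25.

-16.25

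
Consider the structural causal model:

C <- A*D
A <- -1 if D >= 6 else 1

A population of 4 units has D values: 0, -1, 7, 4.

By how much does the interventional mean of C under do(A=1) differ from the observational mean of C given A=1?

1.5

Under do(A=1), A's equation is replaced by A=1 for every unit. Per-unit C: 0, -1, 7, 4. Mean = 2.5.
Conditioning on A=1 selects the 3 unit(s) with D ∈ {0, -1, 4}. Their C values: 0, -1, 4. Mean = 1.
Difference = 2.5 − 1 = 1.5.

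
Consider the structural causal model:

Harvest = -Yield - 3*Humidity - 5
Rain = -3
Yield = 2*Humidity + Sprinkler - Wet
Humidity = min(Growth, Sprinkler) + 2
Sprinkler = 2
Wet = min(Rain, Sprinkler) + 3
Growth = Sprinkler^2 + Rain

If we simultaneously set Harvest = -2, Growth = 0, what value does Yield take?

Setting Harvest = -2, Growth = 0 by intervention discards those variables' equations.
Wet = min(Rain, Sprinkler) + 3  [with Rain=-3, Sprinkler=2]  = 0
Humidity = min(Growth, Sprinkler) + 2  [with Growth=0, Sprinkler=2]  = 2
Yield = 2*Humidity + Sprinkler - Wet  [with Humidity=2, Sprinkler=2, Wet=0]  = 6

6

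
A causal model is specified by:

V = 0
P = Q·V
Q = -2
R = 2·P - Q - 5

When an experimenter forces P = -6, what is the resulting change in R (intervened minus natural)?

The intervention breaks the incoming arrows to P: P = Q·V no longer applies, and P = -6.
R = 2·P - Q - 5  [with P=-6, Q=-2]  = -15
Without intervention: P = Q·V  [with Q=-2, V=0]  = 0; R = 2·P - Q - 5  [with P=0, Q=-2]  = -3.
Change = -15 − (-3) = -12.

-12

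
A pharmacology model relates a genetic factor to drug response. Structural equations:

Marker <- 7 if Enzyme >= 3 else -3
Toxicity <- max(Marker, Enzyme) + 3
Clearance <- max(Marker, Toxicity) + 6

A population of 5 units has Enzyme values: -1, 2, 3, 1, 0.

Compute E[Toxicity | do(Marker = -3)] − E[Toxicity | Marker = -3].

The intervention sets Marker=-3 in all 5 units regardless of Enzyme. Recomputing Toxicity per unit gives 2, 5, 6, 4, 3; average 4.
E[Toxicity|Marker=-3] averages over only the 4 units with Marker=-3 (Enzyme = -1, 2, 1, 0): Toxicity = 2, 5, 4, 3, mean 3.5.
Difference = 4 − 3.5 = 0.5.

0.5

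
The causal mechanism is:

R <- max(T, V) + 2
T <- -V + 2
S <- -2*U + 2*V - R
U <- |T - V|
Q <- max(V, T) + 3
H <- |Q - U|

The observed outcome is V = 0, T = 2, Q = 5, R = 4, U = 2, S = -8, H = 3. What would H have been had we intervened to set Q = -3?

The intervention breaks the incoming arrows to Q: Q <- max(V, T) + 3 no longer applies, and Q = -3.
T = -V + 2  [with V=0]  = 2
U = |T - V|  [with T=2, V=0]  = 2
H = |Q - U|  [with Q=-3, U=2]  = 5

5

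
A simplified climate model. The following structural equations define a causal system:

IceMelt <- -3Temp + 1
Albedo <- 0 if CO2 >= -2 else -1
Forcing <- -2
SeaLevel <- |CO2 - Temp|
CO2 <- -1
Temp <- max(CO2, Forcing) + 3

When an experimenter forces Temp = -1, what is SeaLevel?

The intervention breaks the incoming arrows to Temp: Temp <- max(CO2, Forcing) + 3 no longer applies, and Temp = -1.
SeaLevel = |CO2 - Temp|  [with CO2=-1, Temp=-1]  = 0

0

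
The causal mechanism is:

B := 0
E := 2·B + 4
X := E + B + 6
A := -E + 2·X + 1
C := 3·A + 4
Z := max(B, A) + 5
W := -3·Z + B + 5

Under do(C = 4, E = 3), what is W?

Setting C = 4, E = 3 by intervention discards those variables' equations.
X = E + B + 6  [with E=3, B=0]  = 9
A = -E + 2·X + 1  [with E=3, X=9]  = 16
Z = max(B, A) + 5  [with B=0, A=16]  = 21
W = -3·Z + B + 5  [with Z=21, B=0]  = -58

-58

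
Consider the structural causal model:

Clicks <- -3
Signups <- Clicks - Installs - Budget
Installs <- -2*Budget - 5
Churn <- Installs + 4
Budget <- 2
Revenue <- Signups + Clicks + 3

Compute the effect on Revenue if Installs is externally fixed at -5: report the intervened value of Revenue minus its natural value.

The intervention breaks the incoming arrows to Installs: Installs <- -2*Budget - 5 no longer applies, and Installs = -5.
Signups = Clicks - Installs - Budget  [with Clicks=-3, Installs=-5, Budget=2]  = 0
Revenue = Signups + Clicks + 3  [with Signups=0, Clicks=-3]  = 0
Without intervention: Installs = -2*Budget - 5  [with Budget=2]  = -9; Signups = Clicks - Installs - Budget  [with Clicks=-3, Installs=-9, Budget=2]  = 4; Revenue = Signups + Clicks + 3  [with Signups=4, Clicks=-3]  = 4.
Change = 0 − 4 = -4.

-4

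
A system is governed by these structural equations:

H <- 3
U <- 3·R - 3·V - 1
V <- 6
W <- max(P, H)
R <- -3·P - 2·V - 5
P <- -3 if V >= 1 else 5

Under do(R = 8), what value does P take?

Under do(R=8), the mechanism R <- -3·P - 2·V - 5 is discarded; R is fixed at 8.
Since P is not a descendant of the intervened variable, it is unaffected.
P = -3 if V >= 1 else 5  [with V=6]  = -3

-3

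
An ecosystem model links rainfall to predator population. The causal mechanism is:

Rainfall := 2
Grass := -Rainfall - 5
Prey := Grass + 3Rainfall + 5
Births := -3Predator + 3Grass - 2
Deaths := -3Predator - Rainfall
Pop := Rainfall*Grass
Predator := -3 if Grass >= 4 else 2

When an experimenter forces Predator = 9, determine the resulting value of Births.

-50

Intervening sets Predator = 9 and removes its equation (Predator := -3 if Grass >= 4 else 2).
Grass = -Rainfall - 5  [with Rainfall=2]  = -7
Births = -3Predator + 3Grass - 2  [with Predator=9, Grass=-7]  = -50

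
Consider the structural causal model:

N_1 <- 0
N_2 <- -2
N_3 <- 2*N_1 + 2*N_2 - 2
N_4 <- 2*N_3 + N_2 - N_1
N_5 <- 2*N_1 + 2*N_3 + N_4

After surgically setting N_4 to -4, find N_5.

-16

Intervening sets N_4 = -4 and removes its equation (N_4 <- 2*N_3 + N_2 - N_1).
N_3 = 2*N_1 + 2*N_2 - 2  [with N_1=0, N_2=-2]  = -6
N_5 = 2*N_1 + 2*N_3 + N_4  [with N_1=0, N_3=-6, N_4=-4]  = -16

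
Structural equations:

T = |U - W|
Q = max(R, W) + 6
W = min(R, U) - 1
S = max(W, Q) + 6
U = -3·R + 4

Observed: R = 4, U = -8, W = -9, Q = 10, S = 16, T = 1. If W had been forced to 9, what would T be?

17

The intervention breaks the incoming arrows to W: W = min(R, U) - 1 no longer applies, and W = 9.
U = -3·R + 4  [with R=4]  = -8
T = |U - W|  [with U=-8, W=9]  = 17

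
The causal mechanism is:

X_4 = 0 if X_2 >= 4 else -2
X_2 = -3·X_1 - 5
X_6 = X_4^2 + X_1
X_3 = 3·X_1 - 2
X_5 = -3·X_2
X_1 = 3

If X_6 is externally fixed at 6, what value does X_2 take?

do(X_6=6) replaces the equation X_6 = X_4^2 + X_1 with the constant X_6 = 6.
X_2 is not downstream of the intervention, so its value is determined by the original equations.
X_2 = -3·X_1 - 5  [with X_1=3]  = -14

-14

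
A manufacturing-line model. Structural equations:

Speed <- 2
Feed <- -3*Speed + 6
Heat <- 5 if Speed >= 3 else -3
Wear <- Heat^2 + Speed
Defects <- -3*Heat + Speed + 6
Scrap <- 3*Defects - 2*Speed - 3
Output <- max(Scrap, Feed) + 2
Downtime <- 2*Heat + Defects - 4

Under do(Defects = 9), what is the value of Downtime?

do(Defects=9) replaces the equation Defects <- -3*Heat + Speed + 6 with the constant Defects = 9.
Heat = 5 if Speed >= 3 else -3  [with Speed=2]  = -3
Downtime = 2*Heat + Defects - 4  [with Heat=-3, Defects=9]  = -1

-1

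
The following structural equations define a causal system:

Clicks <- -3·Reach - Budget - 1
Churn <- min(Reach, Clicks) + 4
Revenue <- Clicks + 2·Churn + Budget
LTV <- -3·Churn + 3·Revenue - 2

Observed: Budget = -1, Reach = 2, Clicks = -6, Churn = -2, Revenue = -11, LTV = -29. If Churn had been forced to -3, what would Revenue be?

Intervening sets Churn = -3 and removes its equation (Churn <- min(Reach, Clicks) + 4).
Clicks = -3·Reach - Budget - 1  [with Reach=2, Budget=-1]  = -6
Revenue = Clicks + 2·Churn + Budget  [with Clicks=-6, Churn=-3, Budget=-1]  = -13

-13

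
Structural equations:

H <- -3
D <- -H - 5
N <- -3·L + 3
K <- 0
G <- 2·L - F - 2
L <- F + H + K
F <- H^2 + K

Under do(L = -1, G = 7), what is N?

6

Setting L = -1, G = 7 by intervention discards those variables' equations.
N = -3·L + 3  [with L=-1]  = 6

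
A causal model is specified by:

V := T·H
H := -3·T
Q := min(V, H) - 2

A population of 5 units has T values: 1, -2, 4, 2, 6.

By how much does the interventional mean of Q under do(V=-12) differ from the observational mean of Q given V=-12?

The intervention sets V=-12 in all 5 units regardless of T. Recomputing Q per unit gives -14, -14, -14, -14, -20; average -15.2.
E[Q|V=-12] averages over only the 2 units with V=-12 (T = -2, 2): Q = -14, -14, mean -14.
Difference = -15.2 − (-14) = -1.2.

-1.2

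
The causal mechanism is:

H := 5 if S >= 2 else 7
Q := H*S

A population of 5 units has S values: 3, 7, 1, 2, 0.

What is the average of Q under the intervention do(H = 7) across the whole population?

The intervention sets H=7 in all 5 units regardless of S. Recomputing Q per unit gives 21, 49, 7, 14, 0; average 18.2.

18.2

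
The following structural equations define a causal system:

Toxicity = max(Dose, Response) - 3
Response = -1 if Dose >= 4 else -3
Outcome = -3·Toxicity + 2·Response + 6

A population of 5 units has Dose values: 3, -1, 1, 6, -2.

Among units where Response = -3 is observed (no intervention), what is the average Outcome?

8.25

E[Outcome|Response=-3] averages over only the 4 units with Response=-3 (Dose = 3, -1, 1, -2): Outcome = 0, 12, 6, 15, mean 8.25.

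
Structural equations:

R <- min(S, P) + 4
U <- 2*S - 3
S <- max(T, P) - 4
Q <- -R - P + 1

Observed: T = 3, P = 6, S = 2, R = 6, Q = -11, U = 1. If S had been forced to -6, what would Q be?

-3

do(S=-6) replaces the equation S <- max(T, P) - 4 with the constant S = -6.
R = min(S, P) + 4  [with S=-6, P=6]  = -2
Q = -R - P + 1  [with R=-2, P=6]  = -3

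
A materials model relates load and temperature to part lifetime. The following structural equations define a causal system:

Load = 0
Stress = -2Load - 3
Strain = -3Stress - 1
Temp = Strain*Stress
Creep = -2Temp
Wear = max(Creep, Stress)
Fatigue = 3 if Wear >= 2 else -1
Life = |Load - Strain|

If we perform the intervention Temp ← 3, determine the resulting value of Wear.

-3

Under do(Temp=3), the mechanism Temp = Strain*Stress is discarded; Temp is fixed at 3.
Stress = -2Load - 3  [with Load=0]  = -3
Creep = -2Temp  [with Temp=3]  = -6
Wear = max(Creep, Stress)  [with Creep=-6, Stress=-3]  = -3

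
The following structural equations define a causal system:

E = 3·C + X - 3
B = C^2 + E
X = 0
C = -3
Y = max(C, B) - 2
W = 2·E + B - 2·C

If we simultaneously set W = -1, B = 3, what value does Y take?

1

Setting W = -1, B = 3 by intervention discards those variables' equations.
Y = max(C, B) - 2  [with C=-3, B=3]  = 1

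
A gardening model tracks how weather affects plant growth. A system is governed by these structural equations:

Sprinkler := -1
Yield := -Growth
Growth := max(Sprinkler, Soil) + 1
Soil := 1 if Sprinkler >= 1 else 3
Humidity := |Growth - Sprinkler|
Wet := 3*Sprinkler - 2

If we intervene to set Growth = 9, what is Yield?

Under do(Growth=9), the mechanism Growth := max(Sprinkler, Soil) + 1 is discarded; Growth is fixed at 9.
Yield = -Growth  [with Growth=9]  = -9

-9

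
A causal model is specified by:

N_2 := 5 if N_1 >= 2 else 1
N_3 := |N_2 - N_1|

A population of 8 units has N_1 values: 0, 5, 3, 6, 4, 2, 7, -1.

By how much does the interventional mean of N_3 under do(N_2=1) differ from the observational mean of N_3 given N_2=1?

Under do(N_2=1), N_2's equation is replaced by N_2=1 for every unit. Per-unit N_3: 1, 4, 2, 5, 3, 1, 6, 2. Mean = 3.
Observing N_2=1 restricts to units where N_2's equation naturally yields 1: N_1 ∈ {0, -1}. In that subpopulation N_3 = 1, 2, mean 1.5.
Difference = 3 − 1.5 = 1.5.

1.5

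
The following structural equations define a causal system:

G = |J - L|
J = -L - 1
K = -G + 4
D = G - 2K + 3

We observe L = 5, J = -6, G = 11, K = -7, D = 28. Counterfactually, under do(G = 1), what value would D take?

-2

do(G=1) replaces the equation G = |J - L| with the constant G = 1.
K = -G + 4  [with G=1]  = 3
D = G - 2K + 3  [with G=1, K=3]  = -2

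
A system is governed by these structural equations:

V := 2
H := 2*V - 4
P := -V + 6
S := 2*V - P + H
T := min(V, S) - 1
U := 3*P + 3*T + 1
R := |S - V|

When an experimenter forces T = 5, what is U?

28

The intervention breaks the incoming arrows to T: T := min(V, S) - 1 no longer applies, and T = 5.
P = -V + 6  [with V=2]  = 4
U = 3*P + 3*T + 1  [with P=4, T=5]  = 28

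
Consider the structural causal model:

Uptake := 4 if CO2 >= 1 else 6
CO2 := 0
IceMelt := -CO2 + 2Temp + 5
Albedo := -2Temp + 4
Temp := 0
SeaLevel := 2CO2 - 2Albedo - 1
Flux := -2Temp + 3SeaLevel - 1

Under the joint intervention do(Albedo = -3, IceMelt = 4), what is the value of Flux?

The joint intervention fixes Albedo = -3, IceMelt = 4, removing each variable's own equation.
SeaLevel = 2CO2 - 2Albedo - 1  [with CO2=0, Albedo=-3]  = 5
Flux = -2Temp + 3SeaLevel - 1  [with Temp=0, SeaLevel=5]  = 14

14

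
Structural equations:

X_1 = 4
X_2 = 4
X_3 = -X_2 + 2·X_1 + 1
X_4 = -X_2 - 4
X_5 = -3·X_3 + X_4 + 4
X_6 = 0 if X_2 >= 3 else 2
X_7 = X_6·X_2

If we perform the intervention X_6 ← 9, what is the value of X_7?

36

Intervening sets X_6 = 9 and removes its equation (X_6 = 0 if X_2 >= 3 else 2).
X_7 = X_6·X_2  [with X_6=9, X_2=4]  = 36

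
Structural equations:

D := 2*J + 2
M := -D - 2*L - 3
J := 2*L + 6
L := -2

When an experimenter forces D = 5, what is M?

-4

The intervention breaks the incoming arrows to D: D := 2*J + 2 no longer applies, and D = 5.
M = -D - 2*L - 3  [with D=5, L=-2]  = -4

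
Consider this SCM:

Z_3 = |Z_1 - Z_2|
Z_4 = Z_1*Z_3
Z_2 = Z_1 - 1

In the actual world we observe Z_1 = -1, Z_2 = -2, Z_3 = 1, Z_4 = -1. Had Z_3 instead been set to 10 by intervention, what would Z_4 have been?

The intervention breaks the incoming arrows to Z_3: Z_3 = |Z_1 - Z_2| no longer applies, and Z_3 = 10.
Z_4 = Z_1*Z_3  [with Z_1=-1, Z_3=10]  = -10

-10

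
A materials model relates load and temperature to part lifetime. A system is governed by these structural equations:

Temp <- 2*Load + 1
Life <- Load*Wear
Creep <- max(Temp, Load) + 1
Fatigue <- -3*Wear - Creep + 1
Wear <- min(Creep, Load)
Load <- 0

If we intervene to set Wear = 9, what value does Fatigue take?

-28

Intervening sets Wear = 9 and removes its equation (Wear <- min(Creep, Load)).
Temp = 2*Load + 1  [with Load=0]  = 1
Creep = max(Temp, Load) + 1  [with Temp=1, Load=0]  = 2
Fatigue = -3*Wear - Creep + 1  [with Wear=9, Creep=2]  = -28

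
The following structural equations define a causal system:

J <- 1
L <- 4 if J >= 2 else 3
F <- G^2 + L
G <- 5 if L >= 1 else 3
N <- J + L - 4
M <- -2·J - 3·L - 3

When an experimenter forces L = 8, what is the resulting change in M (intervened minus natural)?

-15

do(L=8) replaces the equation L <- 4 if J >= 2 else 3 with the constant L = 8.
M = -2·J - 3·L - 3  [with J=1, L=8]  = -29
Without intervention: L = 4 if J >= 2 else 3  [with J=1]  = 3; M = -2·J - 3·L - 3  [with J=1, L=3]  = -14.
Change = -29 − (-14) = -15.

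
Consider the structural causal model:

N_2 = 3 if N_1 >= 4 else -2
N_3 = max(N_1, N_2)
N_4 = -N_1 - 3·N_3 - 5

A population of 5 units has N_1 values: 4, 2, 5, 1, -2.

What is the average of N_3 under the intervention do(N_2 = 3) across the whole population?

Under do(N_2=3), N_2's equation is replaced by N_2=3 for every unit. Per-unit N_3: 4, 3, 5, 3, 3. Mean = 3.6.

3.6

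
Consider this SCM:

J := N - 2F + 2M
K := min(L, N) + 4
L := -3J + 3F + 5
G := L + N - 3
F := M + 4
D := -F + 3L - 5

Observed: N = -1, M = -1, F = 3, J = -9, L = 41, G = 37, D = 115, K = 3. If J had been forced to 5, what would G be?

Under do(J=5), the mechanism J := N - 2F + 2M is discarded; J is fixed at 5.
F = M + 4  [with M=-1]  = 3
L = -3J + 3F + 5  [with J=5, F=3]  = -1
G = L + N - 3  [with L=-1, N=-1]  = -5

-5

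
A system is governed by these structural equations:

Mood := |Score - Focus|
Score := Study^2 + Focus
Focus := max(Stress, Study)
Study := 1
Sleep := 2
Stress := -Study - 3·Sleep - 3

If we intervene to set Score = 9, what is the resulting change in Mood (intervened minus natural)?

7

The intervention breaks the incoming arrows to Score: Score := Study^2 + Focus no longer applies, and Score = 9.
Stress = -Study - 3·Sleep - 3  [with Study=1, Sleep=2]  = -10
Focus = max(Stress, Study)  [with Stress=-10, Study=1]  = 1
Mood = |Score - Focus|  [with Score=9, Focus=1]  = 8
Without intervention: Stress = -Study - 3·Sleep - 3  [with Study=1, Sleep=2]  = -10; Focus = max(Stress, Study)  [with Stress=-10, Study=1]  = 1; Score = Study^2 + Focus  [with Study=1, Focus=1]  = 2; Mood = |Score - Focus|  [with Score=2, Focus=1]  = 1.
Change = 8 − 1 = 7.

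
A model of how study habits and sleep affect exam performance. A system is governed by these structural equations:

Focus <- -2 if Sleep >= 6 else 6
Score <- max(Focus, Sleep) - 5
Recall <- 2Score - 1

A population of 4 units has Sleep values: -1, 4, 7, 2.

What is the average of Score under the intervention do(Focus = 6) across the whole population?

1.25

do(Focus=6) breaks Focus's dependence on Sleep. With Focus=6 fixed, Score across the units is 1, 1, 2, 1, mean 1.25.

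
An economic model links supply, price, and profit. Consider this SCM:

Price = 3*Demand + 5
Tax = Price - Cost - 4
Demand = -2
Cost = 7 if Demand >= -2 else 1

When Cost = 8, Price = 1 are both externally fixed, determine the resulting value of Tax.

-11

The joint intervention fixes Cost = 8, Price = 1, removing each variable's own equation.
Tax = Price - Cost - 4  [with Price=1, Cost=8]  = -11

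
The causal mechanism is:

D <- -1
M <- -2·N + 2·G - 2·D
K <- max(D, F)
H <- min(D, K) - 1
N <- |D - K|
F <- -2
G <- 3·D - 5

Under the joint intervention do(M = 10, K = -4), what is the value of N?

3

Under do(M = 10, K = -4), each intervened variable's structural equation is replaced by its fixed value.
N = |D - K|  [with D=-1, K=-4]  = 3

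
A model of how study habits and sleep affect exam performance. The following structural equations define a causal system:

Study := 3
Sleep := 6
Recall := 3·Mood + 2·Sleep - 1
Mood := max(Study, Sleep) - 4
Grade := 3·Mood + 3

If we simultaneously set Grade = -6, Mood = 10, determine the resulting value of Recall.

41

Under do(Grade = -6, Mood = 10), each intervened variable's structural equation is replaced by its fixed value.
Recall = 3·Mood + 2·Sleep - 1  [with Mood=10, Sleep=6]  = 41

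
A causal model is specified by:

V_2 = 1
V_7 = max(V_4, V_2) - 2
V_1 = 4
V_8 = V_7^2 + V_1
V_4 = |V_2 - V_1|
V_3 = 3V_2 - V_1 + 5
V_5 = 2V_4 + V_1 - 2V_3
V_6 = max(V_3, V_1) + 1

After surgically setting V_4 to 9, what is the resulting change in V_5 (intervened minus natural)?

12

Intervening sets V_4 = 9 and removes its equation (V_4 = |V_2 - V_1|).
V_3 = 3V_2 - V_1 + 5  [with V_2=1, V_1=4]  = 4
V_5 = 2V_4 + V_1 - 2V_3  [with V_4=9, V_1=4, V_3=4]  = 14
Without intervention: V_3 = 3V_2 - V_1 + 5  [with V_2=1, V_1=4]  = 4; V_4 = |V_2 - V_1|  [with V_2=1, V_1=4]  = 3; V_5 = 2V_4 + V_1 - 2V_3  [with V_4=3, V_1=4, V_3=4]  = 2.
Change = 14 − 2 = 12.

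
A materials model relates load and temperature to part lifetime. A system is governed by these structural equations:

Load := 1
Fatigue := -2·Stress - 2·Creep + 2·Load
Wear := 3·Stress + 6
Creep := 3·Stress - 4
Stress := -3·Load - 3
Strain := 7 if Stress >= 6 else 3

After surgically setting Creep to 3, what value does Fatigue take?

8

Under do(Creep=3), the mechanism Creep := 3·Stress - 4 is discarded; Creep is fixed at 3.
Stress = -3·Load - 3  [with Load=1]  = -6
Fatigue = -2·Stress - 2·Creep + 2·Load  [with Stress=-6, Creep=3, Load=1]  = 8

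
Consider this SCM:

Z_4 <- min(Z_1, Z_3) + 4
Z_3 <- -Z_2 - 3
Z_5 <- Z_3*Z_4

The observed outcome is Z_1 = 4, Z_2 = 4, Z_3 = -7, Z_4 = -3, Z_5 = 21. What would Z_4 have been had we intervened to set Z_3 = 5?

8

The intervention breaks the incoming arrows to Z_3: Z_3 <- -Z_2 - 3 no longer applies, and Z_3 = 5.
Z_4 = min(Z_1, Z_3) + 4  [with Z_1=4, Z_3=5]  = 8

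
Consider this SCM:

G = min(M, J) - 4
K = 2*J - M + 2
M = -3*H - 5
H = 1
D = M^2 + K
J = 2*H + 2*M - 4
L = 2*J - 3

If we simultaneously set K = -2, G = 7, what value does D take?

Under do(K = -2, G = 7), each intervened variable's structural equation is replaced by its fixed value.
M = -3*H - 5  [with H=1]  = -8
D = M^2 + K  [with M=-8, K=-2]  = 62

62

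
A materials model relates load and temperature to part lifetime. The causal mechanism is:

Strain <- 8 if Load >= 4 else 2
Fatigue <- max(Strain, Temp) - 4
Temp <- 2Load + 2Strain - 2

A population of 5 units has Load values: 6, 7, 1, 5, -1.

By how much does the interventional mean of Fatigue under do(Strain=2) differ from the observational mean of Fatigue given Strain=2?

6.6

Under do(Strain=2), Strain's equation is replaced by Strain=2 for every unit. Per-unit Fatigue: 10, 12, 0, 8, -2. Mean = 5.6.
Conditioning on Strain=2 selects the 2 unit(s) with Load ∈ {1, -1}. Their Fatigue values: 0, -2. Mean = -1.
Difference = 5.6 − (-1) = 6.6.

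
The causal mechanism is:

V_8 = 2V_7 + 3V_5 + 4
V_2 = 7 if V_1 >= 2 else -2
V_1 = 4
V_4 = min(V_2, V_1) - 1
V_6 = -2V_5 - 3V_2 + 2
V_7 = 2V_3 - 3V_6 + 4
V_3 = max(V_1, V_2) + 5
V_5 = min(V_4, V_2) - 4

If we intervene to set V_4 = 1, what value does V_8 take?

129

do(V_4=1) replaces the equation V_4 = min(V_2, V_1) - 1 with the constant V_4 = 1.
V_2 = 7 if V_1 >= 2 else -2  [with V_1=4]  = 7
V_3 = max(V_1, V_2) + 5  [with V_1=4, V_2=7]  = 12
V_5 = min(V_4, V_2) - 4  [with V_4=1, V_2=7]  = -3
V_6 = -2V_5 - 3V_2 + 2  [with V_5=-3, V_2=7]  = -13
V_7 = 2V_3 - 3V_6 + 4  [with V_3=12, V_6=-13]  = 67
V_8 = 2V_7 + 3V_5 + 4  [with V_7=67, V_5=-3]  = 129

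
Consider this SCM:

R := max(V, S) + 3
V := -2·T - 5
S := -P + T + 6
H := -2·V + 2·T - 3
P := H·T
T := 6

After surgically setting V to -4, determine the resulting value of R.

-1

Under do(V=-4), the mechanism V := -2·T - 5 is discarded; V is fixed at -4.
H = -2·V + 2·T - 3  [with V=-4, T=6]  = 17
P = H·T  [with H=17, T=6]  = 102
S = -P + T + 6  [with P=102, T=6]  = -90
R = max(V, S) + 3  [with V=-4, S=-90]  = -1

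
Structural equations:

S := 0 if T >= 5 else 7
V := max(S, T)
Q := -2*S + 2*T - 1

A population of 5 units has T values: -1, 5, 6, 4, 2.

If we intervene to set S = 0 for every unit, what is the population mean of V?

Every unit gets S=0 under the intervention. V values become 0, 5, 6, 4, 2; E[V|do(S=0)] = 3.4.

3.4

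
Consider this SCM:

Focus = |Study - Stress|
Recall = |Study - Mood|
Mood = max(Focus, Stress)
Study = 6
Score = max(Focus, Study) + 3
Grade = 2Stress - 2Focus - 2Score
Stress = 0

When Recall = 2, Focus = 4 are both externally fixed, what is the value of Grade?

-26

Under do(Recall = 2, Focus = 4), each intervened variable's structural equation is replaced by its fixed value.
Score = max(Focus, Study) + 3  [with Focus=4, Study=6]  = 9
Grade = 2Stress - 2Focus - 2Score  [with Stress=0, Focus=4, Score=9]  = -26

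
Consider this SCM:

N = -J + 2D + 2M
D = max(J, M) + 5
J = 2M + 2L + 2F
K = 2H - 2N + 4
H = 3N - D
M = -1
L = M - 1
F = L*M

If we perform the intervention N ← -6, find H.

-22

Intervening sets N = -6 and removes its equation (N = -J + 2D + 2M).
L = M - 1  [with M=-1]  = -2
F = L*M  [with L=-2, M=-1]  = 2
J = 2M + 2L + 2F  [with M=-1, L=-2, F=2]  = -2
D = max(J, M) + 5  [with J=-2, M=-1]  = 4
H = 3N - D  [with N=-6, D=4]  = -22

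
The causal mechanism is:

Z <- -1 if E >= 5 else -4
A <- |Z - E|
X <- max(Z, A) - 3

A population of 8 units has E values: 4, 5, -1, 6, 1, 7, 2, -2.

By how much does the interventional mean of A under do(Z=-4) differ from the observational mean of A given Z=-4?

do(Z=-4) breaks Z's dependence on E. With Z=-4 fixed, A across the units is 8, 9, 3, 10, 5, 11, 6, 2, mean 6.75.
E[A|Z=-4] averages over only the 5 units with Z=-4 (E = 4, -1, 1, 2, -2): A = 8, 3, 5, 6, 2, mean 4.8.
Difference = 6.75 − 4.8 = 1.95.

1.95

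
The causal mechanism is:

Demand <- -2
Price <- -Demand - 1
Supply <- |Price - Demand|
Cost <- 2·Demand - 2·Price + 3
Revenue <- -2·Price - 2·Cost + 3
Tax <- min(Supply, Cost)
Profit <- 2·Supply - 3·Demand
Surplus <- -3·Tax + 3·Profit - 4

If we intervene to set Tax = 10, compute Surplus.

Intervening sets Tax = 10 and removes its equation (Tax <- min(Supply, Cost)).
Price = -Demand - 1  [with Demand=-2]  = 1
Supply = |Price - Demand|  [with Price=1, Demand=-2]  = 3
Profit = 2·Supply - 3·Demand  [with Supply=3, Demand=-2]  = 12
Surplus = -3·Tax + 3·Profit - 4  [with Tax=10, Profit=12]  = 2

2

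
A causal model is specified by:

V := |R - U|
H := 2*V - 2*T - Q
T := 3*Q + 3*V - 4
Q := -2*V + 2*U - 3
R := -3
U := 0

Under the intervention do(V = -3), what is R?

-3

Under do(V=-3), the mechanism V := |R - U| is discarded; V is fixed at -3.
R is not downstream of the intervention, so its value is determined by the original equations.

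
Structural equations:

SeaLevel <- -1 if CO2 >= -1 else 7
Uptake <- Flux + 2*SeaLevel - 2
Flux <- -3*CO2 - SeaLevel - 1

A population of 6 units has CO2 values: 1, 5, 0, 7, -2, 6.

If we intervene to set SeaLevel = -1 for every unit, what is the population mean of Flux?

-8.5

Under do(SeaLevel=-1), SeaLevel's equation is replaced by SeaLevel=-1 for every unit. Per-unit Flux: -3, -15, 0, -21, 6, -18. Mean = -8.5.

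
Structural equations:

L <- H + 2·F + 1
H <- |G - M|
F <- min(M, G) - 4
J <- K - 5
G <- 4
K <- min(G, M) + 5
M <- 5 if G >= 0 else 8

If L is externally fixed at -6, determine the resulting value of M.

5

do(L=-6) replaces the equation L <- H + 2·F + 1 with the constant L = -6.
M is not downstream of the intervention, so its value is determined by the original equations.
M = 5 if G >= 0 else 8  [with G=4]  = 5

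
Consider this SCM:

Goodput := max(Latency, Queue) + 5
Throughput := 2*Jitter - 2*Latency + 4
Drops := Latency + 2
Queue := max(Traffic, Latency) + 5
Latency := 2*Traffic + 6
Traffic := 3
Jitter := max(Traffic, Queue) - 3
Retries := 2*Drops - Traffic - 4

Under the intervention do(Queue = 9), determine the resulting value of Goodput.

The intervention breaks the incoming arrows to Queue: Queue := max(Traffic, Latency) + 5 no longer applies, and Queue = 9.
Latency = 2*Traffic + 6  [with Traffic=3]  = 12
Goodput = max(Latency, Queue) + 5  [with Latency=12, Queue=9]  = 17

17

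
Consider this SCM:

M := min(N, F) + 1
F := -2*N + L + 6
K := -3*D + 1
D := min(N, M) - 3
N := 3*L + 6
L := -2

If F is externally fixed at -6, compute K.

The intervention breaks the incoming arrows to F: F := -2*N + L + 6 no longer applies, and F = -6.
N = 3*L + 6  [with L=-2]  = 0
M = min(N, F) + 1  [with N=0, F=-6]  = -5
D = min(N, M) - 3  [with N=0, M=-5]  = -8
K = -3*D + 1  [with D=-8]  = 25

25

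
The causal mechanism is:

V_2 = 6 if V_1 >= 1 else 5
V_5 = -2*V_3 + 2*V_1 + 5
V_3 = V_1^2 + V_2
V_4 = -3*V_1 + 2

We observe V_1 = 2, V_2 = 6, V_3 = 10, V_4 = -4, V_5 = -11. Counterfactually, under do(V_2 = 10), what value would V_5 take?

do(V_2=10) replaces the equation V_2 = 6 if V_1 >= 1 else 5 with the constant V_2 = 10.
V_3 = V_1^2 + V_2  [with V_1=2, V_2=10]  = 14
V_5 = -2*V_3 + 2*V_1 + 5  [with V_3=14, V_1=2]  = -19

-19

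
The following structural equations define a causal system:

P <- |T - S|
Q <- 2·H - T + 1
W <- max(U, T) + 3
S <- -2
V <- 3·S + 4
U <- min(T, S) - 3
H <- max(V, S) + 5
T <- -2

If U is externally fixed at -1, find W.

The intervention breaks the incoming arrows to U: U <- min(T, S) - 3 no longer applies, and U = -1.
W = max(U, T) + 3  [with U=-1, T=-2]  = 2

2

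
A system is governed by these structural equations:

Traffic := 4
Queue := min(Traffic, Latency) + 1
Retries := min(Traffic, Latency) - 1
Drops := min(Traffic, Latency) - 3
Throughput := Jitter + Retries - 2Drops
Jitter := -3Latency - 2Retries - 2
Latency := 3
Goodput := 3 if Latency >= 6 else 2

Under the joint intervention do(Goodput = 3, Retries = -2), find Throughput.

Under do(Goodput = 3, Retries = -2), each intervened variable's structural equation is replaced by its fixed value.
Drops = min(Traffic, Latency) - 3  [with Traffic=4, Latency=3]  = 0
Jitter = -3Latency - 2Retries - 2  [with Latency=3, Retries=-2]  = -7
Throughput = Jitter + Retries - 2Drops  [with Jitter=-7, Retries=-2, Drops=0]  = -9

-9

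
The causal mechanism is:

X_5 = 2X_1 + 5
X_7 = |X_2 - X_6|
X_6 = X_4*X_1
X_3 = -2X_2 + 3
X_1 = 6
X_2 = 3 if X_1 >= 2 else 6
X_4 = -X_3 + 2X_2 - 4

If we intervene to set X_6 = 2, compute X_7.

Intervening sets X_6 = 2 and removes its equation (X_6 = X_4*X_1).
X_2 = 3 if X_1 >= 2 else 6  [with X_1=6]  = 3
X_7 = |X_2 - X_6|  [with X_2=3, X_6=2]  = 1

1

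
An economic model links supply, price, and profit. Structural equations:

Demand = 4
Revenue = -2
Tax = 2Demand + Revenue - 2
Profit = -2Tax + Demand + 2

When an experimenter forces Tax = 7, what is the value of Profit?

-8

The intervention breaks the incoming arrows to Tax: Tax = 2Demand + Revenue - 2 no longer applies, and Tax = 7.
Profit = -2Tax + Demand + 2  [with Tax=7, Demand=4]  = -8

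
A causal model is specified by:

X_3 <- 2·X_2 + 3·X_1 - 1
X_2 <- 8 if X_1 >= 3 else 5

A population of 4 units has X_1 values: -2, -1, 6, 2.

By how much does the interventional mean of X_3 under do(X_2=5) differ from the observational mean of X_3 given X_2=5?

4.75

do(X_2=5) breaks X_2's dependence on X_1. With X_2=5 fixed, X_3 across the units is 3, 6, 27, 15, mean 12.75.
Conditioning on X_2=5 selects the 3 unit(s) with X_1 ∈ {-2, -1, 2}. Their X_3 values: 3, 6, 15. Mean = 8.
Difference = 12.75 − 8 = 4.75.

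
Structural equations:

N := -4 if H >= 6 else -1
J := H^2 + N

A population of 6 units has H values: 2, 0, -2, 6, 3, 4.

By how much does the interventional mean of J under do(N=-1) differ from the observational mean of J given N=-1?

Under do(N=-1), N's equation is replaced by N=-1 for every unit. Per-unit J: 3, -1, 3, 35, 8, 15. Mean = 10.5.
Observing N=-1 restricts to units where N's equation naturally yields -1: H ∈ {2, 0, -2, 3, 4}. In that subpopulation J = 3, -1, 3, 8, 15, mean 5.6.
Difference = 10.5 − 5.6 = 4.9.

4.9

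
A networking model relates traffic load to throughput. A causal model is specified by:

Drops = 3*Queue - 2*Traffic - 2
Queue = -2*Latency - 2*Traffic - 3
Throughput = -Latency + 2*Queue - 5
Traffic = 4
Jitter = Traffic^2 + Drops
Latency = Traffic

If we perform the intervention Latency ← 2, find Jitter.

-39

do(Latency=2) replaces the equation Latency = Traffic with the constant Latency = 2.
Queue = -2*Latency - 2*Traffic - 3  [with Latency=2, Traffic=4]  = -15
Drops = 3*Queue - 2*Traffic - 2  [with Queue=-15, Traffic=4]  = -55
Jitter = Traffic^2 + Drops  [with Traffic=4, Drops=-55]  = -39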